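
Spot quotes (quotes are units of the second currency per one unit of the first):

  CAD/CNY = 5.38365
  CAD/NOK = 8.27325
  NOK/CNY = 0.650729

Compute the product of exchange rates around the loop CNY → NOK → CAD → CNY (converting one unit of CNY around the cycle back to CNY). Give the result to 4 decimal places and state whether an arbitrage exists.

Around CNY → NOK → CAD → CNY: 1 ÷ 0.650729 ÷ 8.27325 × 5.38365 = 1.000001
Product ≈ 1 (deviation 0.000%, within rounding noise).

1.0000 (no arbitrage)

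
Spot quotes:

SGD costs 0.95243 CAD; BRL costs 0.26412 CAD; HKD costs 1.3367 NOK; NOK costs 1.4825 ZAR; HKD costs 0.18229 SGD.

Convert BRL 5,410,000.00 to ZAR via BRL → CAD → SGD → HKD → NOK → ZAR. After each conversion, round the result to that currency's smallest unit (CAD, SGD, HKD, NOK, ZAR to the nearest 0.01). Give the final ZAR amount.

BRL 5,410,000.00 × 0.26412 = CAD 1,428,889.20
CAD 1,428,889.20 ÷ 0.95243 = SGD 1,500,256.40
SGD 1,500,256.40 ÷ 0.18229 = HKD 8,230,053.21
HKD 8,230,053.21 × 1.3367 = NOK 11,001,112.13
NOK 11,001,112.13 × 1.4825 = ZAR 16,309,148.73

ZAR 16,309,148.73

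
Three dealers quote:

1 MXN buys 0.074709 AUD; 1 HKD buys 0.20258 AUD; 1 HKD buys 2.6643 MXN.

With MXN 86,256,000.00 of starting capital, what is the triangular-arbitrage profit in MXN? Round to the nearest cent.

Profit: MXN 1,530,924.27

Profitable loop is MXN → HKD → AUD → MXN:
MXN 86,256,000.00 ÷ 2.6643 = HKD 32,374,732.58
HKD 32,374,732.58 × 0.20258 = AUD 6,558,473.33
AUD 6,558,473.33 ÷ 0.074709 = MXN 87,786,924.27
Profit = MXN 87,786,924.27 − MXN 86,256,000.00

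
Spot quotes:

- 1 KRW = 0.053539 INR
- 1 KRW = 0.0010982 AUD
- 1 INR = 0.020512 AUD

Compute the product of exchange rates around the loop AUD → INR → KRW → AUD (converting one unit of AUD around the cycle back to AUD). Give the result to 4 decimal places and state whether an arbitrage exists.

1.0000 (no arbitrage)

Around AUD → INR → KRW → AUD: 1 ÷ 0.020512 ÷ 0.053539 × 0.0010982 = 1.000007
Product ≈ 1 (deviation 0.001%, within rounding noise).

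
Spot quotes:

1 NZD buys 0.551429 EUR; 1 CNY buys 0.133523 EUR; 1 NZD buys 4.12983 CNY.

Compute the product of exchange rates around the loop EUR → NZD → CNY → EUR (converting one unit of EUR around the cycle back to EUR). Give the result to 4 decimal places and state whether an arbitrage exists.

1.0000 (no arbitrage)

Around EUR → NZD → CNY → EUR: 1 ÷ 0.551429 × 4.12983 × 0.133523 = 0.999997
Product ≈ 1 (deviation 0.000%, within rounding noise).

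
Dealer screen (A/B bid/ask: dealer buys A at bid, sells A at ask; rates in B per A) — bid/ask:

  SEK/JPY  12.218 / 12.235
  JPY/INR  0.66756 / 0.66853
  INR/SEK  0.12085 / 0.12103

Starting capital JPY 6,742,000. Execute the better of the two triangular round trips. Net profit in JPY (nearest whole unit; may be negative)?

Net profit: JPY 68,372

Best loop JPY → SEK → INR → JPY:
JPY 6,742,000 ÷ 12.235 (buy SEK at ask) = SEK 551,042.09
SEK 551,042.09 ÷ 0.12103 (buy INR at ask) = INR 4,552,938.05
INR 4,552,938.05 ÷ 0.66853 (buy JPY at ask) = JPY 6,810,372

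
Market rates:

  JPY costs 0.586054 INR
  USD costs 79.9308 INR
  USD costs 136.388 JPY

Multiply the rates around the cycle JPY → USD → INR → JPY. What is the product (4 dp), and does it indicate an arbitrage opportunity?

Around JPY → USD → INR → JPY: 1 ÷ 136.388 × 79.9308 ÷ 0.586054 = 1.000001
Product ≈ 1 (deviation 0.000%, within rounding noise).

1.0000 (no arbitrage)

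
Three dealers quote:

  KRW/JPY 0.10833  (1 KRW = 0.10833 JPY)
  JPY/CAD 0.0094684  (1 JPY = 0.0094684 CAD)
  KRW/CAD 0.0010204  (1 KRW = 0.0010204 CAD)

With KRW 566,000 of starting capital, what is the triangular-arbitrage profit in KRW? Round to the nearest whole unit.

Profit: KRW 2,946

Profitable loop is KRW → JPY → CAD → KRW:
KRW 566,000 × 0.10833 = JPY 61,315
JPY 61,315 × 0.0094684 = CAD 580.55
CAD 580.55 ÷ 0.0010204 = KRW 568,946
Profit = KRW 568,946 − KRW 566,000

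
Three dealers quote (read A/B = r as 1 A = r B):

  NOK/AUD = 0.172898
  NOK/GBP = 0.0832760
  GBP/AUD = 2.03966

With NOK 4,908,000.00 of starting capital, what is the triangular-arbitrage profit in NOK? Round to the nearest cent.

Profit: NOK 87,936.25

Profitable loop is NOK → AUD → GBP → NOK:
NOK 4,908,000.00 × 0.172898 = AUD 848,583.38
AUD 848,583.38 ÷ 2.03966 = GBP 416,041.59
GBP 416,041.59 ÷ 0.0832760 = NOK 4,995,936.25
Profit = NOK 4,995,936.25 − NOK 4,908,000.00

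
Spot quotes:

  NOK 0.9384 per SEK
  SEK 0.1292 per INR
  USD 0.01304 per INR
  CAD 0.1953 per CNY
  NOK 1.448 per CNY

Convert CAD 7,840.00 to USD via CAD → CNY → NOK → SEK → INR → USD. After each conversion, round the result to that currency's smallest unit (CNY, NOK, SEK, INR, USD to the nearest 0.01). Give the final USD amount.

CAD 7,840.00 ÷ 0.1953 = CNY 40,143.37
CNY 40,143.37 × 1.448 = NOK 58,127.60
NOK 58,127.60 ÷ 0.9384 = SEK 61,943.31
SEK 61,943.31 ÷ 0.1292 = INR 479,437.38
INR 479,437.38 × 0.01304 = USD 6,251.86

USD 6,251.86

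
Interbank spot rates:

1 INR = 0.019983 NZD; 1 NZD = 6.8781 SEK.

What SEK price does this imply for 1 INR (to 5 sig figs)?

1 INR × 0.019983 = 0.019983 NZD
0.019983 NZD × 6.8781 = 0.137445 SEK

INR/SEK = 0.13745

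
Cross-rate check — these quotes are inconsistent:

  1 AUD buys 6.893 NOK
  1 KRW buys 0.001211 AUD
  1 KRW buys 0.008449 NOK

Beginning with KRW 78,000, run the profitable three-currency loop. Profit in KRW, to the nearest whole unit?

Profitable loop is KRW → NOK → AUD → KRW:
KRW 78,000 × 0.008449 = NOK 659.02
NOK 659.02 ÷ 6.893 = AUD 95.61
AUD 95.61 ÷ 0.001211 = KRW 78,949
Profit = KRW 78,949 − KRW 78,000

Profit: KRW 949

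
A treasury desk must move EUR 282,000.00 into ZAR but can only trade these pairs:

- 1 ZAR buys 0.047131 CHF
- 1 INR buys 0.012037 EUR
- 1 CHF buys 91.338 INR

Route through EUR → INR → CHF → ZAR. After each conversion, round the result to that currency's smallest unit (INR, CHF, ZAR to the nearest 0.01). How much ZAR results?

ZAR 5,442,177.34

EUR 282,000.00 ÷ 0.012037 = INR 23,427,764.39
INR 23,427,764.39 ÷ 91.338 = CHF 256,495.26
CHF 256,495.26 ÷ 0.047131 = ZAR 5,442,177.34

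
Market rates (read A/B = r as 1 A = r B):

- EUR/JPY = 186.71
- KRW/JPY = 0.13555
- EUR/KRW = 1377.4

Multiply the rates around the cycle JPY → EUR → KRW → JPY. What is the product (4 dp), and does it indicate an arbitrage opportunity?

Around JPY → EUR → KRW → JPY: 1 ÷ 186.71 × 1377.4 × 0.13555 = 0.999982
Product ≈ 1 (deviation 0.002%, within rounding noise).

1.0000 (no arbitrage)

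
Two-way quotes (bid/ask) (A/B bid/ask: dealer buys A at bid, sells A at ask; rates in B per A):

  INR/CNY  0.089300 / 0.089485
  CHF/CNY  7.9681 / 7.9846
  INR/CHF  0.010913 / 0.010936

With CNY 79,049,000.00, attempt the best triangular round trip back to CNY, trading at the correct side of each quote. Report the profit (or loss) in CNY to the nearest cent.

Net profit: CNY 1,792,836.93

Best loop CNY → CHF → INR → CNY:
CNY 79,049,000.00 ÷ 7.9846 (buy CHF at ask) = CHF 9,900,182.85
CHF 9,900,182.85 ÷ 0.010936 (buy INR at ask) = INR 905,283,728.24
INR 905,283,728.24 × 0.089300 (sell INR at bid) = CNY 80,841,836.93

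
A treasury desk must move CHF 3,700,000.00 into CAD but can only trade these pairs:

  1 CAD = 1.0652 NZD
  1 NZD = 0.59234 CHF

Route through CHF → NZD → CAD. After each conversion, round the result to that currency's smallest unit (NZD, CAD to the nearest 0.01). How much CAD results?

CAD 5,864,074.85

CHF 3,700,000.00 ÷ 0.59234 = NZD 6,246,412.53
NZD 6,246,412.53 ÷ 1.0652 = CAD 5,864,074.85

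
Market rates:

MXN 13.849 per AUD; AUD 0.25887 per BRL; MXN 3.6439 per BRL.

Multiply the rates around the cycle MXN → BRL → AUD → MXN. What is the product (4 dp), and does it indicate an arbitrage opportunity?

Around MXN → BRL → AUD → MXN: 1 ÷ 3.6439 × 0.25887 × 13.849 = 0.983861
Product < 1; profitable direction is MXN → AUD → BRL → MXN.

0.9839 (arbitrage exists)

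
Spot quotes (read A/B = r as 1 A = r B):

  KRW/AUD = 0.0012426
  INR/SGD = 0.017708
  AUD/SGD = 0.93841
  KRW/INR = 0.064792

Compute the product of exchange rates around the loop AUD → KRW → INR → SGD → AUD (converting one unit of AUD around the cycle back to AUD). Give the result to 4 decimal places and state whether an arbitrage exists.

Around AUD → KRW → INR → SGD → AUD: 1 ÷ 0.0012426 × 0.064792 × 0.017708 ÷ 0.93841 = 0.983936
Product < 1; profitable direction is AUD → SGD → INR → KRW → AUD.

0.9839 (arbitrage exists)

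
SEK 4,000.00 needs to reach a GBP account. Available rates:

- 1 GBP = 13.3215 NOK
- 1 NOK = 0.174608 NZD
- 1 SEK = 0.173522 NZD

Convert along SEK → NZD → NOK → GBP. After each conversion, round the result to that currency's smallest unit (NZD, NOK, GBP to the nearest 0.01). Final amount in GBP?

GBP 298.40

SEK 4,000.00 × 0.173522 = NZD 694.09
NZD 694.09 ÷ 0.174608 = NOK 3,975.13
NOK 3,975.13 ÷ 13.3215 = GBP 298.40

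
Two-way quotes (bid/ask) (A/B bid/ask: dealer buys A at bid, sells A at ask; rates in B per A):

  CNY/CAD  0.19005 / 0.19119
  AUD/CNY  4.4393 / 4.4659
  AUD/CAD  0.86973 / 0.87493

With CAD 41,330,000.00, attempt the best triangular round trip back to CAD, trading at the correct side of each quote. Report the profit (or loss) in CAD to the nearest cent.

Best loop CAD → CNY → AUD → CAD:
CAD 41,330,000.00 ÷ 0.19119 (buy CNY at ask) = CNY 216,172,393.95
CNY 216,172,393.95 ÷ 4.4659 (buy AUD at ask) = AUD 48,405,112.96
AUD 48,405,112.96 × 0.86973 (sell AUD at bid) = CAD 42,099,378.89

Net profit: CAD 769,378.89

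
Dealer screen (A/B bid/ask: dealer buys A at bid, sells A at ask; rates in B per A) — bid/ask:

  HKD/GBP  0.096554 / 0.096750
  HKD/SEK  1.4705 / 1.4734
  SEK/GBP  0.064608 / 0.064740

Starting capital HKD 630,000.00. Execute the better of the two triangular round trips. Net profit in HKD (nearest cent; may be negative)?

Best loop HKD → GBP → SEK → HKD:
HKD 630,000.00 × 0.096554 (sell HKD at bid) = GBP 60,829.02
GBP 60,829.02 ÷ 0.064740 (buy SEK at ask) = SEK 939,589.43
SEK 939,589.43 ÷ 1.4734 (buy HKD at ask) = HKD 637,701.53

Net profit: HKD 7,701.53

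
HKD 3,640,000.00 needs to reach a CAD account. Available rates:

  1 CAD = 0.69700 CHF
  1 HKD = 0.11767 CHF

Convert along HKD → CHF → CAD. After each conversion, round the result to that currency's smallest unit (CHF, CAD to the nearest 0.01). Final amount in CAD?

CAD 614,517.65

HKD 3,640,000.00 × 0.11767 = CHF 428,318.80
CHF 428,318.80 ÷ 0.69700 = CAD 614,517.65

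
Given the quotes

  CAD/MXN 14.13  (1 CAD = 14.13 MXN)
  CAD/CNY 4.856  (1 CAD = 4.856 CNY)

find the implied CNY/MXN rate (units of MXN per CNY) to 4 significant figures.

1 CNY ÷ 4.856 = 0.205931 CAD
0.205931 CAD × 14.13 = 2.9098 MXN

CNY/MXN = 2.910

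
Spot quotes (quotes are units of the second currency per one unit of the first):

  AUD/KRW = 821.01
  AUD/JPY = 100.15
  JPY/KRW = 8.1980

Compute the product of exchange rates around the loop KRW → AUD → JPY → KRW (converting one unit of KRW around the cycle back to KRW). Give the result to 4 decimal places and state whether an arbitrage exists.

Around KRW → AUD → JPY → KRW: 1 ÷ 821.01 × 100.15 × 8.1980 = 1.000024
Product ≈ 1 (deviation 0.002%, within rounding noise).

1.0000 (no arbitrage)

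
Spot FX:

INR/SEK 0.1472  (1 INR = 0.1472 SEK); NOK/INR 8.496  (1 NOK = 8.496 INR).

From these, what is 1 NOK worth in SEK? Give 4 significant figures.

NOK/SEK = 1.251

1 NOK × 8.496 = 8.496 INR
8.496 INR × 0.1472 = 1.25061 SEK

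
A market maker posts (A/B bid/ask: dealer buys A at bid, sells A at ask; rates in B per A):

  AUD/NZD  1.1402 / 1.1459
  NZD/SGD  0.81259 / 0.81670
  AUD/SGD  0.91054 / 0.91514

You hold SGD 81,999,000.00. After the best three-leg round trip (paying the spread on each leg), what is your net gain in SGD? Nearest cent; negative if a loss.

Best loop SGD → AUD → NZD → SGD:
SGD 81,999,000.00 ÷ 0.91514 (buy AUD at ask) = AUD 89,602,683.74
AUD 89,602,683.74 × 1.1402 (sell AUD at bid) = NZD 102,164,980.00
NZD 102,164,980.00 × 0.81259 (sell NZD at bid) = SGD 83,018,241.10

Net profit: SGD 1,019,241.10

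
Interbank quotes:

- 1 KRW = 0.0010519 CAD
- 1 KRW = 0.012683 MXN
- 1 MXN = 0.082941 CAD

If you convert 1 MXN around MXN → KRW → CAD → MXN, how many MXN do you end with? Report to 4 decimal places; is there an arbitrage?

1.0000 (no arbitrage)

Around MXN → KRW → CAD → MXN: 1 ÷ 0.012683 × 0.0010519 ÷ 0.082941 = 0.999961
Product ≈ 1 (deviation 0.004%, within rounding noise).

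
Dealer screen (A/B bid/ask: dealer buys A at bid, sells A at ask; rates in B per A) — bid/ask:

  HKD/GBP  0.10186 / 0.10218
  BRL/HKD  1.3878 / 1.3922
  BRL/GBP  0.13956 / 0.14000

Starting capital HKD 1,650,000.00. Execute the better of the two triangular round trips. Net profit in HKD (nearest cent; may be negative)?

Net profit: HKD 16,043.99

Best loop HKD → GBP → BRL → HKD:
HKD 1,650,000.00 × 0.10186 (sell HKD at bid) = GBP 168,069.00
GBP 168,069.00 ÷ 0.14000 (buy BRL at ask) = BRL 1,200,492.86
BRL 1,200,492.86 × 1.3878 (sell BRL at bid) = HKD 1,666,043.99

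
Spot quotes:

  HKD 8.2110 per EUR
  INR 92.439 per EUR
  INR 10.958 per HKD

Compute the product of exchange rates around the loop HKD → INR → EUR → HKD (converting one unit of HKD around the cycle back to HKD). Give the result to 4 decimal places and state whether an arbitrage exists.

Around HKD → INR → EUR → HKD: 1 × 10.958 ÷ 92.439 × 8.2110 = 0.973357
Product < 1; profitable direction is HKD → EUR → INR → HKD.

0.9734 (arbitrage exists)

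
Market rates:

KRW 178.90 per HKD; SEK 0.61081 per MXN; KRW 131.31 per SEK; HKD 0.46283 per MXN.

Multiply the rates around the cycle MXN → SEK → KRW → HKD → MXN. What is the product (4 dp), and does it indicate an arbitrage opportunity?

Around MXN → SEK → KRW → HKD → MXN: 1 × 0.61081 × 131.31 ÷ 178.90 ÷ 0.46283 = 0.968662
Product < 1; profitable direction is MXN → HKD → KRW → SEK → MXN.

0.9687 (arbitrage exists)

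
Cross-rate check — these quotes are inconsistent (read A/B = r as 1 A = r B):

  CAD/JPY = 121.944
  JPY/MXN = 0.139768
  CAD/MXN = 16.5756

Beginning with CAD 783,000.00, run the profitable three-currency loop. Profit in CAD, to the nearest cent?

Profit: CAD 22,120.14

Profitable loop is CAD → JPY → MXN → CAD:
CAD 783,000.00 × 121.944 = JPY 95,482,152
JPY 95,482,152 × 0.139768 = MXN 13,345,349.42
MXN 13,345,349.42 ÷ 16.5756 = CAD 805,120.14
Profit = CAD 805,120.14 − CAD 783,000.00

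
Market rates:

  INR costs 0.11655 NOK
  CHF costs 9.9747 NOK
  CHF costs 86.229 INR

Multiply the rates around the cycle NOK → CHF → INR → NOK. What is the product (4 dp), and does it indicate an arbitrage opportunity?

1.0075 (arbitrage exists)

Around NOK → CHF → INR → NOK: 1 ÷ 9.9747 × 86.229 × 0.11655 = 1.007548
Product > 1; profitable direction is NOK → CHF → INR → NOK.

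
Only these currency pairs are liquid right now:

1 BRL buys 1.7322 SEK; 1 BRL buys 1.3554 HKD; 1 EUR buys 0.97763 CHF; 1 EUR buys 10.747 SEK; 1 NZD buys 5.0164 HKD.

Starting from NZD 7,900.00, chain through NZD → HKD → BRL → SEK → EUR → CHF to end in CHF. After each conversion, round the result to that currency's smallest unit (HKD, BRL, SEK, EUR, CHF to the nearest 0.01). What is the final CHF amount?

CHF 4,607.20

NZD 7,900.00 × 5.0164 = HKD 39,629.56
HKD 39,629.56 ÷ 1.3554 = BRL 29,238.28
BRL 29,238.28 × 1.7322 = SEK 50,646.55
SEK 50,646.55 ÷ 10.747 = EUR 4,712.62
EUR 4,712.62 × 0.97763 = CHF 4,607.20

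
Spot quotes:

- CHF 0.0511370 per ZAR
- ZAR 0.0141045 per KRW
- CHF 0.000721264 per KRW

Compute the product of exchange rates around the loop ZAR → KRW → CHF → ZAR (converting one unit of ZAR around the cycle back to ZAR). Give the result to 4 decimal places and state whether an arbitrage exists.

Around ZAR → KRW → CHF → ZAR: 1 ÷ 0.0141045 × 0.000721264 ÷ 0.0511370 = 1.000003
Product ≈ 1 (deviation 0.000%, within rounding noise).

1.0000 (no arbitrage)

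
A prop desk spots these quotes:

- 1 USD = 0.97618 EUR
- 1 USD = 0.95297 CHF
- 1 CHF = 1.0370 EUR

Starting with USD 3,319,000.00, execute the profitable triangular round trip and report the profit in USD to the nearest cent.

Profitable loop is USD → CHF → EUR → USD:
USD 3,319,000.00 × 0.95297 = CHF 3,162,907.43
CHF 3,162,907.43 × 1.0370 = EUR 3,279,935.00
EUR 3,279,935.00 ÷ 0.97618 = USD 3,359,969.48
Profit = USD 3,359,969.48 − USD 3,319,000.00

Profit: USD 40,969.48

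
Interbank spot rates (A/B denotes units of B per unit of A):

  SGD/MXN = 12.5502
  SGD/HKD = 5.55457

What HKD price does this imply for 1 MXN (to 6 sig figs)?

MXN/HKD = 0.442588

1 MXN ÷ 12.5502 = 0.07968 SGD
0.07968 SGD × 5.55457 = 0.442588 HKD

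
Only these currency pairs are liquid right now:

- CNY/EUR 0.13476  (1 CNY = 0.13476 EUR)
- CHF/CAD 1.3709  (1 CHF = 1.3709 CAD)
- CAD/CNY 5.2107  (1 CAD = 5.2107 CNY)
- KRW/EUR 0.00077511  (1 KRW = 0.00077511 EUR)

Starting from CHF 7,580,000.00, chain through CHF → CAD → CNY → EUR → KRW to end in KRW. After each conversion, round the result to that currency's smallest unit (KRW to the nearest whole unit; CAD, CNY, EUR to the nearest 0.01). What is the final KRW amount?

CHF 7,580,000.00 × 1.3709 = CAD 10,391,422.00
CAD 10,391,422.00 × 5.2107 = CNY 54,146,582.62
CNY 54,146,582.62 × 0.13476 = EUR 7,296,793.47
EUR 7,296,793.47 ÷ 0.00077511 = KRW 9,413,881,217

KRW 9,413,881,217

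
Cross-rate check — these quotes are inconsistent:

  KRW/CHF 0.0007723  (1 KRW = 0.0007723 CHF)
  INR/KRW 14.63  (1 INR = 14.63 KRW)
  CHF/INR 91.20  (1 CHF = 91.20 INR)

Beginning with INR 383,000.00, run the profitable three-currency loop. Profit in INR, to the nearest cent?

Profitable loop is INR → KRW → CHF → INR:
INR 383,000.00 × 14.63 = KRW 5,603,290
KRW 5,603,290 × 0.0007723 = CHF 4,327.42
CHF 4,327.42 × 91.20 = INR 394,660.78
Profit = INR 394,660.78 − INR 383,000.00

Profit: INR 11,660.78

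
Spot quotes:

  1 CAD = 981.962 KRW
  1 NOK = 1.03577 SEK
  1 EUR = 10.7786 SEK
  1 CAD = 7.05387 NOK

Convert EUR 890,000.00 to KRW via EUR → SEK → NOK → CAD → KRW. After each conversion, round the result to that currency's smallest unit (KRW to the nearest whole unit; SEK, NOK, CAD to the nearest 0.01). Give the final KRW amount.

EUR 890,000.00 × 10.7786 = SEK 9,592,954.00
SEK 9,592,954.00 ÷ 1.03577 = NOK 9,261,664.27
NOK 9,261,664.27 ÷ 7.05387 = CAD 1,312,990.50
CAD 1,312,990.50 × 981.962 = KRW 1,289,306,777

KRW 1,289,306,777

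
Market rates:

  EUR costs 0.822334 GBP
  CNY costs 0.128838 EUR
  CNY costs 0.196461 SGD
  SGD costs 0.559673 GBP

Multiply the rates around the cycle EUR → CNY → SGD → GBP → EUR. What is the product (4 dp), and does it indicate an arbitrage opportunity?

1.0378 (arbitrage exists)

Around EUR → CNY → SGD → GBP → EUR: 1 ÷ 0.128838 × 0.196461 × 0.559673 ÷ 0.822334 = 1.037812
Product > 1; profitable direction is EUR → CNY → SGD → GBP → EUR.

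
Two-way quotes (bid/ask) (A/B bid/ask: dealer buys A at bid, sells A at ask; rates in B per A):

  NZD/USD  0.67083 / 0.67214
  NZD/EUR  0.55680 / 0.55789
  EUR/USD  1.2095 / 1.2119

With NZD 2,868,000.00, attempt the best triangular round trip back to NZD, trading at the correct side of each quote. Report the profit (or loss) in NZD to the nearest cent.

Best loop NZD → EUR → USD → NZD:
NZD 2,868,000.00 × 0.55680 (sell NZD at bid) = EUR 1,596,902.40
EUR 1,596,902.40 × 1.2095 (sell EUR at bid) = USD 1,931,453.45
USD 1,931,453.45 ÷ 0.67214 (buy NZD at ask) = NZD 2,873,588.02

Net profit: NZD 5,588.02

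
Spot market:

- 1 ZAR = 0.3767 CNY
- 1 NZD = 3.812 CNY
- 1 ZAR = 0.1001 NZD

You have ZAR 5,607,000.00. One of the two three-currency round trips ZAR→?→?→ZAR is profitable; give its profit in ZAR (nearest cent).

Profitable loop is ZAR → NZD → CNY → ZAR:
ZAR 5,607,000.00 × 0.1001 = NZD 561,260.70
NZD 561,260.70 × 3.812 = CNY 2,139,525.79
CNY 2,139,525.79 ÷ 0.3767 = ZAR 5,679,654.34
Profit = ZAR 5,679,654.34 − ZAR 5,607,000.00

Profit: ZAR 72,654.34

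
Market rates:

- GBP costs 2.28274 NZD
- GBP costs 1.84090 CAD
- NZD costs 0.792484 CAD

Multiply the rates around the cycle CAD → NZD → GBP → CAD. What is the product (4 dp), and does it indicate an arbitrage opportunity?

Around CAD → NZD → GBP → CAD: 1 ÷ 0.792484 ÷ 2.28274 × 1.84090 = 1.017614
Product > 1; profitable direction is CAD → NZD → GBP → CAD.

1.0176 (arbitrage exists)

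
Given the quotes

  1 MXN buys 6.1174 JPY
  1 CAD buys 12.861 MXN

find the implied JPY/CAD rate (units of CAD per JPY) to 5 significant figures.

JPY/CAD = 0.012710

1 JPY ÷ 6.1174 = 0.163468 MXN
0.163468 MXN ÷ 12.861 = 0.0127104 CAD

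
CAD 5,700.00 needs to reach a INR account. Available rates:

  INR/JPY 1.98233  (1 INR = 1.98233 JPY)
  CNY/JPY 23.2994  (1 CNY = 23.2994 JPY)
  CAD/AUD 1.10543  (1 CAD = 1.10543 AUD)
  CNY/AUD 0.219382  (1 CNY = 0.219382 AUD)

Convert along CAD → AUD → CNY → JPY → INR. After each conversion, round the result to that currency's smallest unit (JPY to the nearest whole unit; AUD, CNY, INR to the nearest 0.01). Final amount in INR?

INR 337,577.50

CAD 5,700.00 × 1.10543 = AUD 6,300.95
AUD 6,300.95 ÷ 0.219382 = CNY 28,721.36
CNY 28,721.36 × 23.2994 = JPY 669,190
JPY 669,190 ÷ 1.98233 = INR 337,577.50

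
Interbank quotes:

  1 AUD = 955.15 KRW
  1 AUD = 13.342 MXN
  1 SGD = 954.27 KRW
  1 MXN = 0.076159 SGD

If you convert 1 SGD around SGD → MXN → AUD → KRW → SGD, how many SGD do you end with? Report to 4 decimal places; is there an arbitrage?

0.9850 (arbitrage exists)

Around SGD → MXN → AUD → KRW → SGD: 1 ÷ 0.076159 ÷ 13.342 × 955.15 ÷ 954.27 = 0.985050
Product < 1; profitable direction is SGD → KRW → AUD → MXN → SGD.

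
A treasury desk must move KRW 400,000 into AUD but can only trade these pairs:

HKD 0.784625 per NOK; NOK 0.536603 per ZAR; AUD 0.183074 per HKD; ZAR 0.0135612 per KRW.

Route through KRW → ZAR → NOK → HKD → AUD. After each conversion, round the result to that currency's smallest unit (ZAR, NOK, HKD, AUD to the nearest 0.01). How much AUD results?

KRW 400,000 × 0.0135612 = ZAR 5,424.48
ZAR 5,424.48 × 0.536603 = NOK 2,910.79
NOK 2,910.79 × 0.784625 = HKD 2,283.88
HKD 2,283.88 × 0.183074 = AUD 418.12

AUD 418.12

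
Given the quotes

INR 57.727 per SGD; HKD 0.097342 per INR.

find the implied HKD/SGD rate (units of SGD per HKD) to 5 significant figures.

1 HKD ÷ 0.097342 = 10.2731 INR
10.2731 INR ÷ 57.727 = 0.177959 SGD

HKD/SGD = 0.17796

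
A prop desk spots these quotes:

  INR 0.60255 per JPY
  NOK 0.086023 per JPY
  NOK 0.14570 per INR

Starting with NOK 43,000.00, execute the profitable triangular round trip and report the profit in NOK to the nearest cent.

Profitable loop is NOK → JPY → INR → NOK:
NOK 43,000.00 ÷ 0.086023 = JPY 499,866
JPY 499,866 × 0.60255 = INR 301,194.45
INR 301,194.45 × 0.14570 = NOK 43,884.03
Profit = NOK 43,884.03 − NOK 43,000.00

Profit: NOK 884.03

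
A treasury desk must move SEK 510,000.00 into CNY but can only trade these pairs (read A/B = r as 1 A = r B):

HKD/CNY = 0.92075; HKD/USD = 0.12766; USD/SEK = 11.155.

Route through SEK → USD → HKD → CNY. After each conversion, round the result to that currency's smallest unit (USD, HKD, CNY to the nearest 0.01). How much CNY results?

CNY 329,752.05

SEK 510,000.00 ÷ 11.155 = USD 45,719.41
USD 45,719.41 ÷ 0.12766 = HKD 358,134.18
HKD 358,134.18 × 0.92075 = CNY 329,752.05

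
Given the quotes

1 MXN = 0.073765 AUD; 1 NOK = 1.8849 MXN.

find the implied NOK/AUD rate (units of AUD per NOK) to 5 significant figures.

NOK/AUD = 0.13904

1 NOK × 1.8849 = 1.8849 MXN
1.8849 MXN × 0.073765 = 0.13904 AUD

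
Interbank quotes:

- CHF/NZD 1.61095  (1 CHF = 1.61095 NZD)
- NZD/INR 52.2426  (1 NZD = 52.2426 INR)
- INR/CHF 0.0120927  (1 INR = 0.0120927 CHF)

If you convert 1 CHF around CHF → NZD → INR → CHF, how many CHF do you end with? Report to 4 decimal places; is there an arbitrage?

Around CHF → NZD → INR → CHF: 1 × 1.61095 × 52.2426 × 0.0120927 = 1.017724
Product > 1; profitable direction is CHF → NZD → INR → CHF.

1.0177 (arbitrage exists)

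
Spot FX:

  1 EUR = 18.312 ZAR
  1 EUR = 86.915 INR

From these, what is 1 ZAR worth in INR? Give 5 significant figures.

ZAR/INR = 4.7463

1 ZAR ÷ 18.312 = 0.054609 EUR
0.054609 EUR × 86.915 = 4.74634 INR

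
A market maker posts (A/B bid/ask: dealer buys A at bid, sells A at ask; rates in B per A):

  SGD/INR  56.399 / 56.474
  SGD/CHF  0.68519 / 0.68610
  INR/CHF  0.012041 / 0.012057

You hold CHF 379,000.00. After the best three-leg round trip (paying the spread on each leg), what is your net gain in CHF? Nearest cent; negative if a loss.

Net profit: CHF 2,383.95

Best loop CHF → INR → SGD → CHF:
CHF 379,000.00 ÷ 0.012057 (buy INR at ask) = INR 31,434,021.73
INR 31,434,021.73 ÷ 56.474 (buy SGD at ask) = SGD 556,610.51
SGD 556,610.51 × 0.68519 (sell SGD at bid) = CHF 381,383.95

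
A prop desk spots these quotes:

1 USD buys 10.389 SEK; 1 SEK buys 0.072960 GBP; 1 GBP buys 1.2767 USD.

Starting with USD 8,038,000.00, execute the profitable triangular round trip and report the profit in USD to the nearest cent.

Profit: USD 268,165.34

Profitable loop is USD → GBP → SEK → USD:
USD 8,038,000.00 ÷ 1.2767 = GBP 6,295,919.17
GBP 6,295,919.17 ÷ 0.072960 = SEK 86,292,751.74
SEK 86,292,751.74 ÷ 10.389 = USD 8,306,165.34
Profit = USD 8,306,165.34 − USD 8,038,000.00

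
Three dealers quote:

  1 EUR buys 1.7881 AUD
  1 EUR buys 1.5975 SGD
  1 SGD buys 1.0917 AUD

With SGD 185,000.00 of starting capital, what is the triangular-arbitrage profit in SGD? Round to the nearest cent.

Profit: SGD 4,679.05

Profitable loop is SGD → EUR → AUD → SGD:
SGD 185,000.00 ÷ 1.5975 = EUR 115,805.95
EUR 115,805.95 × 1.7881 = AUD 207,072.61
AUD 207,072.61 ÷ 1.0917 = SGD 189,679.05
Profit = SGD 189,679.05 − SGD 185,000.00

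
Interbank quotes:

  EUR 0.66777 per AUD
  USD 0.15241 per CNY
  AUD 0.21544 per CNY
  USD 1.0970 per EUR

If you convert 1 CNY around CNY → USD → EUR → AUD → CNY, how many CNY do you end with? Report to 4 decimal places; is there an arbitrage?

Around CNY → USD → EUR → AUD → CNY: 1 × 0.15241 ÷ 1.0970 ÷ 0.66777 ÷ 0.21544 = 0.965725
Product < 1; profitable direction is CNY → AUD → EUR → USD → CNY.

0.9657 (arbitrage exists)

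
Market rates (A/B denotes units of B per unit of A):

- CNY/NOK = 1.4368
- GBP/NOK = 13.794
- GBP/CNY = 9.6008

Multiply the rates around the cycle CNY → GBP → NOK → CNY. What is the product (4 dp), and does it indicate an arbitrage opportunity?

1.0000 (no arbitrage)

Around CNY → GBP → NOK → CNY: 1 ÷ 9.6008 × 13.794 ÷ 1.4368 = 0.999969
Product ≈ 1 (deviation 0.003%, within rounding noise).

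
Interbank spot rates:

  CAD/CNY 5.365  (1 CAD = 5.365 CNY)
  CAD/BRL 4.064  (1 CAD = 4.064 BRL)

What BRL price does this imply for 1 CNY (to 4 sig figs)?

CNY/BRL = 0.7575

1 CNY ÷ 5.365 = 0.186393 CAD
0.186393 CAD × 4.064 = 0.757502 BRL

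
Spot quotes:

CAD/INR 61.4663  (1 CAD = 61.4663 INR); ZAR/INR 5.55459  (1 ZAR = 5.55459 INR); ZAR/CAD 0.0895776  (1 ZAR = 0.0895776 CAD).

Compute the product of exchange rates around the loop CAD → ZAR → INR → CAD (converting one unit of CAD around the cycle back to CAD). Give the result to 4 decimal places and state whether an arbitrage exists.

Around CAD → ZAR → INR → CAD: 1 ÷ 0.0895776 × 5.55459 ÷ 61.4663 = 1.008824
Product > 1; profitable direction is CAD → ZAR → INR → CAD.

1.0088 (arbitrage exists)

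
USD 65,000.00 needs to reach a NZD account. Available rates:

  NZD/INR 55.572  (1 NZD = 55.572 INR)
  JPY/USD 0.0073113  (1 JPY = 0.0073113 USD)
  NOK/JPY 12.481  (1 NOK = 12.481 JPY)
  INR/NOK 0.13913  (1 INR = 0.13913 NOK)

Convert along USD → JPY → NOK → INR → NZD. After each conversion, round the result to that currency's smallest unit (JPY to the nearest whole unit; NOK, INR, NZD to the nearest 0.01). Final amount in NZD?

NZD 92,128.20

USD 65,000.00 ÷ 0.0073113 = JPY 8,890,348
JPY 8,890,348 ÷ 12.481 = NOK 712,310.55
NOK 712,310.55 ÷ 0.13913 = INR 5,119,748.08
INR 5,119,748.08 ÷ 55.572 = NZD 92,128.20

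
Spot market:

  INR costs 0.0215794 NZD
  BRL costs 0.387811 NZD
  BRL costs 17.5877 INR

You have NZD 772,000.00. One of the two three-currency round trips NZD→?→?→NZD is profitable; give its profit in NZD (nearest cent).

Profit: NZD 16,840.15

Profitable loop is NZD → INR → BRL → NZD:
NZD 772,000.00 ÷ 0.0215794 = INR 35,774,859.36
INR 35,774,859.36 ÷ 17.5877 = BRL 2,034,084.01
BRL 2,034,084.01 × 0.387811 = NZD 788,840.15
Profit = NZD 788,840.15 − NZD 772,000.00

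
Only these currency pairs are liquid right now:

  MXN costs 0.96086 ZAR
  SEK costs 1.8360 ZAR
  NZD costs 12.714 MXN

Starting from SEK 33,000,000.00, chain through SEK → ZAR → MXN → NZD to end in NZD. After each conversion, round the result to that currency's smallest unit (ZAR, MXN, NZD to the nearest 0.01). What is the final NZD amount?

SEK 33,000,000.00 × 1.8360 = ZAR 60,588,000.00
ZAR 60,588,000.00 ÷ 0.96086 = MXN 63,056,012.32
MXN 63,056,012.32 ÷ 12.714 = NZD 4,959,573.09

NZD 4,959,573.09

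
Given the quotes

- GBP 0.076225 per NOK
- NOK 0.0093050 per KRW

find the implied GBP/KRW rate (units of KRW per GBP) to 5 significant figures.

GBP/KRW = 1409.9

1 GBP ÷ 0.076225 = 13.1191 NOK
13.1191 NOK ÷ 0.0093050 = 1409.89 KRW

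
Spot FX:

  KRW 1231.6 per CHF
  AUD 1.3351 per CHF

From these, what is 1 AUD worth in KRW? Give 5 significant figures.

1 AUD ÷ 1.3351 = 0.749008 CHF
0.749008 CHF × 1231.6 = 922.478 KRW

AUD/KRW = 922.48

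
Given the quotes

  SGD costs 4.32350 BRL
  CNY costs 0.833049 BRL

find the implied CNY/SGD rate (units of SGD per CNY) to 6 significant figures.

1 CNY × 0.833049 = 0.833049 BRL
0.833049 BRL ÷ 4.32350 = 0.192679 SGD

CNY/SGD = 0.192679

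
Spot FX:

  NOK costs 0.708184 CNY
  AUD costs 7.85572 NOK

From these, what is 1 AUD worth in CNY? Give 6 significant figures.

AUD/CNY = 5.56330

1 AUD × 7.85572 = 7.85572 NOK
7.85572 NOK × 0.708184 = 5.5633 CNY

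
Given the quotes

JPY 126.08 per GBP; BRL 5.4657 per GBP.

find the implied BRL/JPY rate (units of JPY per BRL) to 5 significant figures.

BRL/JPY = 23.067

1 BRL ÷ 5.4657 = 0.182959 GBP
0.182959 GBP × 126.08 = 23.0675 JPY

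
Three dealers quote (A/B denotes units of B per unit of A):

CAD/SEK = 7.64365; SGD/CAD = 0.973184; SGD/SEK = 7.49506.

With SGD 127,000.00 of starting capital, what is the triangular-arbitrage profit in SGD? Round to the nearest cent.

Profit: SGD 962.61

Profitable loop is SGD → SEK → CAD → SGD:
SGD 127,000.00 × 7.49506 = SEK 951,872.62
SEK 951,872.62 ÷ 7.64365 = CAD 124,531.16
CAD 124,531.16 ÷ 0.973184 = SGD 127,962.61
Profit = SGD 127,962.61 − SGD 127,000.00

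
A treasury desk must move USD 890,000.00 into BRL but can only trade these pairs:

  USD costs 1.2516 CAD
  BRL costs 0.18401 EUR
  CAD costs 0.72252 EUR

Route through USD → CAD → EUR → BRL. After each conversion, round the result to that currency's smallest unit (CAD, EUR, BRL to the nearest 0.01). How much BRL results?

USD 890,000.00 × 1.2516 = CAD 1,113,924.00
CAD 1,113,924.00 × 0.72252 = EUR 804,832.37
EUR 804,832.37 ÷ 0.18401 = BRL 4,373,851.26

BRL 4,373,851.26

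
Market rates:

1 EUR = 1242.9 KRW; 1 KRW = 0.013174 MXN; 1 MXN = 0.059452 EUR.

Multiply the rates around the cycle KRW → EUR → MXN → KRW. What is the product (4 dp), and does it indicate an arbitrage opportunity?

1.0273 (arbitrage exists)

Around KRW → EUR → MXN → KRW: 1 ÷ 1242.9 ÷ 0.059452 ÷ 0.013174 = 1.027258
Product > 1; profitable direction is KRW → EUR → MXN → KRW.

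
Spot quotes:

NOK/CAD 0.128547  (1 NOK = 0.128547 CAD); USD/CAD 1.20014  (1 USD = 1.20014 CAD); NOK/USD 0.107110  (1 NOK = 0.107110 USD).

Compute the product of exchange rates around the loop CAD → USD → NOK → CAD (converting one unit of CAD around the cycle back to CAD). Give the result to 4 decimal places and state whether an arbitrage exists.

1.0000 (no arbitrage)

Around CAD → USD → NOK → CAD: 1 ÷ 1.20014 ÷ 0.107110 × 0.128547 = 1.000000
Product ≈ 1 (deviation 0.000%, within rounding noise).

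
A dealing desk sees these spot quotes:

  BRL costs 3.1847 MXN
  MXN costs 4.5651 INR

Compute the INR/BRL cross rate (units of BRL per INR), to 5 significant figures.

1 INR ÷ 4.5651 = 0.219053 MXN
0.219053 MXN ÷ 3.1847 = 0.068783 BRL

INR/BRL = 0.068783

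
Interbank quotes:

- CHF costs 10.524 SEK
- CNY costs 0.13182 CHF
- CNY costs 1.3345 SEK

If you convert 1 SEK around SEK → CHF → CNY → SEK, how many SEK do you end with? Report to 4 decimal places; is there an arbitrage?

Around SEK → CHF → CNY → SEK: 1 ÷ 10.524 ÷ 0.13182 × 1.3345 = 0.961959
Product < 1; profitable direction is SEK → CNY → CHF → SEK.

0.9620 (arbitrage exists)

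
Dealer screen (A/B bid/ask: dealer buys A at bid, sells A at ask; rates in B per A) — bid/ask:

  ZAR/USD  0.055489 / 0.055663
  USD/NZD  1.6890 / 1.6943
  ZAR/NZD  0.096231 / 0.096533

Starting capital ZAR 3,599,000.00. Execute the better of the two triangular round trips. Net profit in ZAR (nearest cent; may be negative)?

Best loop ZAR → NZD → USD → ZAR:
ZAR 3,599,000.00 × 0.096231 (sell ZAR at bid) = NZD 346,335.37
NZD 346,335.37 ÷ 1.6943 (buy USD at ask) = USD 204,412.07
USD 204,412.07 ÷ 0.055663 (buy ZAR at ask) = ZAR 3,672,314.99

Net profit: ZAR 73,314.99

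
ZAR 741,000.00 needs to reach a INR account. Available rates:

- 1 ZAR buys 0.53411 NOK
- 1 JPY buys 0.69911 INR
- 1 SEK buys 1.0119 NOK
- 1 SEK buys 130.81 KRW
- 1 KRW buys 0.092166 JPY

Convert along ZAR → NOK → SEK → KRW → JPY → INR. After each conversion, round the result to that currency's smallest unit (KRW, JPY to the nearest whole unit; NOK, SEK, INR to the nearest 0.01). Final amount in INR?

INR 3,296,617.55

ZAR 741,000.00 × 0.53411 = NOK 395,775.51
NOK 395,775.51 ÷ 1.0119 = SEK 391,121.17
SEK 391,121.17 × 130.81 = KRW 51,162,560
KRW 51,162,560 × 0.092166 = JPY 4,715,449
JPY 4,715,449 × 0.69911 = INR 3,296,617.55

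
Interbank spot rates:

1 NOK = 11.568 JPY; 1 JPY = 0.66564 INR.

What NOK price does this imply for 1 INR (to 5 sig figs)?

1 INR ÷ 0.66564 = 1.50231 JPY
1.50231 JPY ÷ 11.568 = 0.129868 NOK

INR/NOK = 0.12987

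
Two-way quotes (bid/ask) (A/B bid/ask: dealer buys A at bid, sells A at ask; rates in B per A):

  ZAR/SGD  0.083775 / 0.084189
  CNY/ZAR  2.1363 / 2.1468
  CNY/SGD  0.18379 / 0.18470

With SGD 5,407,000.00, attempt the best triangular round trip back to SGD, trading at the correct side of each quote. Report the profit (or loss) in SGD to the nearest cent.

Net profit: SGD 91,336.43

Best loop SGD → ZAR → CNY → SGD:
SGD 5,407,000.00 ÷ 0.084189 (buy ZAR at ask) = ZAR 64,224,542.40
ZAR 64,224,542.40 ÷ 2.1468 (buy CNY at ask) = CNY 29,916,406.93
CNY 29,916,406.93 × 0.18379 (sell CNY at bid) = SGD 5,498,336.43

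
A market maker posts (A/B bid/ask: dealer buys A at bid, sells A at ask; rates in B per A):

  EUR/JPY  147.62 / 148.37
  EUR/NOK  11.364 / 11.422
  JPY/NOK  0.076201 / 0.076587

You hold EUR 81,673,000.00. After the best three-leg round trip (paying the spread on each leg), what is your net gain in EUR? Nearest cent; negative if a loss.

Net profit: EUR 5,655.19

Best loop EUR → NOK → JPY → EUR:
EUR 81,673,000.00 × 11.364 (sell EUR at bid) = NOK 928,131,972.00
NOK 928,131,972.00 ÷ 0.076587 (buy JPY at ask) = JPY 12,118,662,071
JPY 12,118,662,071 ÷ 148.37 (buy EUR at ask) = EUR 81,678,655.19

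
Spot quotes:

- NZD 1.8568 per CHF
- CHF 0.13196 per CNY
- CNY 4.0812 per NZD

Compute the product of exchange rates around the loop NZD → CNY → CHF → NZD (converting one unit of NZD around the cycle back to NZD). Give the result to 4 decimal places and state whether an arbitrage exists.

1.0000 (no arbitrage)

Around NZD → CNY → CHF → NZD: 1 × 4.0812 × 0.13196 × 1.8568 = 0.999989
Product ≈ 1 (deviation 0.001%, within rounding noise).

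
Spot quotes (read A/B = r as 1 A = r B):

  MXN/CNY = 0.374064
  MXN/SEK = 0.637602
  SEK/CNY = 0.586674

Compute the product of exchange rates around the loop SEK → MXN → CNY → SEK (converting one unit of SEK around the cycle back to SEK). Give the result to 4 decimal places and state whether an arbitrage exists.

Around SEK → MXN → CNY → SEK: 1 ÷ 0.637602 × 0.374064 ÷ 0.586674 = 0.999999
Product ≈ 1 (deviation 0.000%, within rounding noise).

1.0000 (no arbitrage)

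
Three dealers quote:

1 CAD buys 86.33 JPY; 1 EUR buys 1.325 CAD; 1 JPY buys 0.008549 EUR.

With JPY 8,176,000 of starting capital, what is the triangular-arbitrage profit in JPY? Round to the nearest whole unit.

Profit: JPY 184,802

Profitable loop is JPY → CAD → EUR → JPY:
JPY 8,176,000 ÷ 86.33 = CAD 94,706.36
CAD 94,706.36 ÷ 1.325 = EUR 71,476.50
EUR 71,476.50 ÷ 0.008549 = JPY 8,360,802
Profit = JPY 8,360,802 − JPY 8,176,000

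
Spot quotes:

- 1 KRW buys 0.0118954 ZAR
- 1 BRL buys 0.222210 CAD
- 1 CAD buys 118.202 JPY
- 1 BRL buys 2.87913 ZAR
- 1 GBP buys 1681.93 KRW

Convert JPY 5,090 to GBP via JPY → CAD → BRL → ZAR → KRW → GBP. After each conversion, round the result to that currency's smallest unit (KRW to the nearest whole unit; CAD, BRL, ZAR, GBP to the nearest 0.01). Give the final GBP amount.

JPY 5,090 ÷ 118.202 = CAD 43.06
CAD 43.06 ÷ 0.222210 = BRL 193.78
BRL 193.78 × 2.87913 = ZAR 557.92
ZAR 557.92 ÷ 0.0118954 = KRW 46,902
KRW 46,902 ÷ 1681.93 = GBP 27.89

GBP 27.89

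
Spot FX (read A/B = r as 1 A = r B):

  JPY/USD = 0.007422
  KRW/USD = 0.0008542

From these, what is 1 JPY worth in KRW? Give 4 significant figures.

1 JPY × 0.007422 = 0.007422 USD
0.007422 USD ÷ 0.0008542 = 8.68883 KRW

JPY/KRW = 8.689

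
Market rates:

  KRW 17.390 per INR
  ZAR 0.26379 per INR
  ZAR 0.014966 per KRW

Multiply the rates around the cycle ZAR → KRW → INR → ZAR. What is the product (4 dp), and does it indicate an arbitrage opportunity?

Around ZAR → KRW → INR → ZAR: 1 ÷ 0.014966 ÷ 17.390 × 0.26379 = 1.013568
Product > 1; profitable direction is ZAR → KRW → INR → ZAR.

1.0136 (arbitrage exists)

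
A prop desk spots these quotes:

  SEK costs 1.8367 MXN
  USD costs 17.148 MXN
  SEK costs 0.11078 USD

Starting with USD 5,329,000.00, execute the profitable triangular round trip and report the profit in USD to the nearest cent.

Profitable loop is USD → MXN → SEK → USD:
USD 5,329,000.00 × 17.148 = MXN 91,381,692.00
MXN 91,381,692.00 ÷ 1.8367 = SEK 49,753,194.32
SEK 49,753,194.32 × 0.11078 = USD 5,511,658.87
Profit = USD 5,511,658.87 − USD 5,329,000.00

Profit: USD 182,658.87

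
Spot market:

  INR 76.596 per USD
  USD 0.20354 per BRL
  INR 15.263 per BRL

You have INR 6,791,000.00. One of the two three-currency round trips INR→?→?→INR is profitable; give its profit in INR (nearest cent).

Profit: INR 145,648.48

Profitable loop is INR → BRL → USD → INR:
INR 6,791,000.00 ÷ 15.263 = BRL 444,932.19
BRL 444,932.19 × 0.20354 = USD 90,561.50
USD 90,561.50 × 76.596 = INR 6,936,648.48
Profit = INR 6,936,648.48 − INR 6,791,000.00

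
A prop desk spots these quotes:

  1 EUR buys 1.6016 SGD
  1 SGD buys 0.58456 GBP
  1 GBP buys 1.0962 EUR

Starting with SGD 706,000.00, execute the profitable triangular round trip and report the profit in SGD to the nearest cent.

Profit: SGD 18,565.50

Profitable loop is SGD → GBP → EUR → SGD:
SGD 706,000.00 × 0.58456 = GBP 412,699.36
GBP 412,699.36 × 1.0962 = EUR 452,401.04
EUR 452,401.04 × 1.6016 = SGD 724,565.50
Profit = SGD 724,565.50 − SGD 706,000.00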